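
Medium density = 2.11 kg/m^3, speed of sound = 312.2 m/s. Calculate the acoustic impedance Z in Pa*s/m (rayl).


Given values:
  rho = 2.11 kg/m^3
  c = 312.2 m/s
Formula: Z = rho * c
Z = 2.11 * 312.2
Z = 658.74

658.74 rayl


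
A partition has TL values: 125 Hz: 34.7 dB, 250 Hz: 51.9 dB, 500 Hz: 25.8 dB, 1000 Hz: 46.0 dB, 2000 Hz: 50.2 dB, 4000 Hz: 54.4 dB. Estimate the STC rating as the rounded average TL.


Given TL values at each frequency:
  125 Hz: 34.7 dB
  250 Hz: 51.9 dB
  500 Hz: 25.8 dB
  1000 Hz: 46.0 dB
  2000 Hz: 50.2 dB
  4000 Hz: 54.4 dB
Formula: STC ~ round(average of TL values)
Sum = 34.7 + 51.9 + 25.8 + 46.0 + 50.2 + 54.4 = 263.0
Average = 263.0 / 6 = 43.83
Rounded: 44

44


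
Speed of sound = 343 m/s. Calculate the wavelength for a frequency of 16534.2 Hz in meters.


Given values:
  c = 343 m/s, f = 16534.2 Hz
Formula: lambda = c / f
lambda = 343 / 16534.2
lambda = 0.0207

0.0207 m


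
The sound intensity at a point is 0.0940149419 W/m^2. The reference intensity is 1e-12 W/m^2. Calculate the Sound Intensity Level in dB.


Given values:
  I = 0.0940149419 W/m^2
  I_ref = 1e-12 W/m^2
Formula: SIL = 10 * log10(I / I_ref)
Compute ratio: I / I_ref = 94014941900
Compute log10: log10(94014941900) = 10.973197
Multiply: SIL = 10 * 10.973197 = 109.73

109.73 dB


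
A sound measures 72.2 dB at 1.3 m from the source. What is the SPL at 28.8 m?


Given values:
  SPL1 = 72.2 dB, r1 = 1.3 m, r2 = 28.8 m
Formula: SPL2 = SPL1 - 20 * log10(r2 / r1)
Compute ratio: r2 / r1 = 28.8 / 1.3 = 22.1538
Compute log10: log10(22.1538) = 1.345448
Compute drop: 20 * 1.345448 = 26.909
SPL2 = 72.2 - 26.909 = 45.29

45.29 dB


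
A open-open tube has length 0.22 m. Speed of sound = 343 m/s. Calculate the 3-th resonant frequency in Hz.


Given values:
  Tube type: open-open, L = 0.22 m, c = 343 m/s, n = 3
Formula: f_n = n * c / (2 * L)
Compute 2 * L = 2 * 0.22 = 0.44
f = 3 * 343 / 0.44
f = 2338.64

2338.64 Hz


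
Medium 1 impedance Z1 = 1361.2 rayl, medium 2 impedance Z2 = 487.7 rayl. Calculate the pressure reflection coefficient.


Given values:
  Z1 = 1361.2 rayl, Z2 = 487.7 rayl
Formula: R = (Z2 - Z1) / (Z2 + Z1)
Numerator: Z2 - Z1 = 487.7 - 1361.2 = -873.5
Denominator: Z2 + Z1 = 487.7 + 1361.2 = 1848.9
R = -873.5 / 1848.9 = -0.4724

-0.4724


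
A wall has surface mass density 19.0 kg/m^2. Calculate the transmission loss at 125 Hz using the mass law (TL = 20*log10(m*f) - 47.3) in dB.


Given values:
  m = 19.0 kg/m^2, f = 125 Hz
Formula: TL = 20 * log10(m * f) - 47.3
Compute m * f = 19.0 * 125 = 2375.0
Compute log10(2375.0) = 3.375664
Compute 20 * 3.375664 = 67.5133
TL = 67.5133 - 47.3 = 20.21

20.21 dB


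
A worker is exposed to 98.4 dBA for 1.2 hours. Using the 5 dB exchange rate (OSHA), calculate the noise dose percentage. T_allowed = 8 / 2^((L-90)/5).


Given values:
  L = 98.4 dBA, T = 1.2 hours
Formula: T_allowed = 8 / 2^((L - 90) / 5)
Compute exponent: (98.4 - 90) / 5 = 1.68
Compute 2^(1.68) = 3.20428
T_allowed = 8 / 3.20428 = 2.496661 hours
Dose = (T / T_allowed) * 100
Dose = (1.2 / 2.496661) * 100 = 48.06

48.06 %


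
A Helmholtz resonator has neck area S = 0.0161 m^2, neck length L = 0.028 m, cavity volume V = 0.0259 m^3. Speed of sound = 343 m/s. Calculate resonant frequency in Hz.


Given values:
  S = 0.0161 m^2, L = 0.028 m, V = 0.0259 m^3, c = 343 m/s
Formula: f = (c / (2*pi)) * sqrt(S / (V * L))
Compute V * L = 0.0259 * 0.028 = 0.0007252
Compute S / (V * L) = 0.0161 / 0.0007252 = 22.2008
Compute sqrt(22.2008) = 4.711772
Compute c / (2*pi) = 343 / 6.283185 = 54.590148
f = 54.590148 * 4.711772 = 257.22

257.22 Hz


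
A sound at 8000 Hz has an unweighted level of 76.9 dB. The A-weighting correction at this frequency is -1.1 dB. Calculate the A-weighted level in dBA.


Given values:
  SPL = 76.9 dB
  A-weighting at 8000 Hz = -1.1 dB
Formula: L_A = SPL + A_weight
L_A = 76.9 + (-1.1)
L_A = 75.8

75.8 dBA


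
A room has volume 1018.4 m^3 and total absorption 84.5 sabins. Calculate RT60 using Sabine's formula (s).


Given values:
  V = 1018.4 m^3
  A = 84.5 sabins
Formula: RT60 = 0.161 * V / A
Numerator: 0.161 * 1018.4 = 163.9624
RT60 = 163.9624 / 84.5 = 1.94

1.94 s


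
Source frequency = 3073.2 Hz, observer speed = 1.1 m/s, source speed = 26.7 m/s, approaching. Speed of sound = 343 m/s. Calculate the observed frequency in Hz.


Given values:
  f_s = 3073.2 Hz, v_o = 1.1 m/s, v_s = 26.7 m/s
  Direction: approaching
Formula: f_o = f_s * (c + v_o) / (c - v_s)
Numerator: c + v_o = 343 + 1.1 = 344.1
Denominator: c - v_s = 343 - 26.7 = 316.3
f_o = 3073.2 * 344.1 / 316.3 = 3343.31

3343.31 Hz


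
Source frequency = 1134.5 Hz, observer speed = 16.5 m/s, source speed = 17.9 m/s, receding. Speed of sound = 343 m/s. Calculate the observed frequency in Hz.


Given values:
  f_s = 1134.5 Hz, v_o = 16.5 m/s, v_s = 17.9 m/s
  Direction: receding
Formula: f_o = f_s * (c - v_o) / (c + v_s)
Numerator: c - v_o = 343 - 16.5 = 326.5
Denominator: c + v_s = 343 + 17.9 = 360.9
f_o = 1134.5 * 326.5 / 360.9 = 1026.36

1026.36 Hz


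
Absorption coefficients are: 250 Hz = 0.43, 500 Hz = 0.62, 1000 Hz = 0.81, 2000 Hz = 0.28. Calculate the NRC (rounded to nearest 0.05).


Given values:
  a_250 = 0.43, a_500 = 0.62
  a_1000 = 0.81, a_2000 = 0.28
Formula: NRC = (a250 + a500 + a1000 + a2000) / 4
Sum = 0.43 + 0.62 + 0.81 + 0.28 = 2.14
NRC = 2.14 / 4 = 0.535
Rounded to nearest 0.05: 0.55

0.55


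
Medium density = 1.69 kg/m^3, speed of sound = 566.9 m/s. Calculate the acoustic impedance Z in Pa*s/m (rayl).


Given values:
  rho = 1.69 kg/m^3
  c = 566.9 m/s
Formula: Z = rho * c
Z = 1.69 * 566.9
Z = 958.06

958.06 rayl


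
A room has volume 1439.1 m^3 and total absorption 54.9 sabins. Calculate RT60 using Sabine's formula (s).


Given values:
  V = 1439.1 m^3
  A = 54.9 sabins
Formula: RT60 = 0.161 * V / A
Numerator: 0.161 * 1439.1 = 231.6951
RT60 = 231.6951 / 54.9 = 4.22

4.22 s


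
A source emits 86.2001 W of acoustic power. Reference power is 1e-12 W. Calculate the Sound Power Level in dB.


Given values:
  W = 86.2001 W
  W_ref = 1e-12 W
Formula: SWL = 10 * log10(W / W_ref)
Compute ratio: W / W_ref = 86200100000000
Compute log10: log10(86200100000000) = 13.935508
Multiply: SWL = 10 * 13.935508 = 139.36

139.36 dB


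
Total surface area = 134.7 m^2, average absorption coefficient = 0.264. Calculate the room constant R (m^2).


Given values:
  S = 134.7 m^2, alpha = 0.264
Formula: R = S * alpha / (1 - alpha)
Numerator: 134.7 * 0.264 = 35.5608
Denominator: 1 - 0.264 = 0.736
R = 35.5608 / 0.736 = 48.32

48.32 m^2


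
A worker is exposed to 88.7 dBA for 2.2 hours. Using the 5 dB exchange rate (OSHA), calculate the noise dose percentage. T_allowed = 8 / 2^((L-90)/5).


Given values:
  L = 88.7 dBA, T = 2.2 hours
Formula: T_allowed = 8 / 2^((L - 90) / 5)
Compute exponent: (88.7 - 90) / 5 = -0.26
Compute 2^(-0.26) = 0.835088
T_allowed = 8 / 0.835088 = 9.579829 hours
Dose = (T / T_allowed) * 100
Dose = (2.2 / 9.579829) * 100 = 22.96

22.96 %


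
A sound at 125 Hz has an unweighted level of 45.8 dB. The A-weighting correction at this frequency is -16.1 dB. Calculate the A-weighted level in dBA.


Given values:
  SPL = 45.8 dB
  A-weighting at 125 Hz = -16.1 dB
Formula: L_A = SPL + A_weight
L_A = 45.8 + (-16.1)
L_A = 29.7

29.7 dBA


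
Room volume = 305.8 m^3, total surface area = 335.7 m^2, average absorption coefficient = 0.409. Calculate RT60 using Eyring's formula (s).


Given values:
  V = 305.8 m^3, S = 335.7 m^2, alpha = 0.409
Formula: RT60 = 0.161 * V / (-S * ln(1 - alpha))
Compute ln(1 - 0.409) = ln(0.591) = -0.525939
Denominator: -335.7 * -0.525939 = 176.5577
Numerator: 0.161 * 305.8 = 49.2338
RT60 = 49.2338 / 176.5577 = 0.279

0.279 s


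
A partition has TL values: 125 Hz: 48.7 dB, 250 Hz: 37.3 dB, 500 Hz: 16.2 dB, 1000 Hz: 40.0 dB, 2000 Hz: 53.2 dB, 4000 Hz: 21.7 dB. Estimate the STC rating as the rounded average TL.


Given TL values at each frequency:
  125 Hz: 48.7 dB
  250 Hz: 37.3 dB
  500 Hz: 16.2 dB
  1000 Hz: 40.0 dB
  2000 Hz: 53.2 dB
  4000 Hz: 21.7 dB
Formula: STC ~ round(average of TL values)
Sum = 48.7 + 37.3 + 16.2 + 40.0 + 53.2 + 21.7 = 217.1
Average = 217.1 / 6 = 36.18
Rounded: 36

36


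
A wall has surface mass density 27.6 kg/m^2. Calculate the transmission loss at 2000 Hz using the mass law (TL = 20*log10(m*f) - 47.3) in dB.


Given values:
  m = 27.6 kg/m^2, f = 2000 Hz
Formula: TL = 20 * log10(m * f) - 47.3
Compute m * f = 27.6 * 2000 = 55200.0
Compute log10(55200.0) = 4.741939
Compute 20 * 4.741939 = 94.8388
TL = 94.8388 - 47.3 = 47.54

47.54 dB


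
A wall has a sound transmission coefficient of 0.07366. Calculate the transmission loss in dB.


Given values:
  tau = 0.07366
Formula: TL = 10 * log10(1 / tau)
Compute 1 / tau = 1 / 0.07366 = 13.5759
Compute log10(13.5759) = 1.132769
TL = 10 * 1.132769 = 11.33

11.33 dB


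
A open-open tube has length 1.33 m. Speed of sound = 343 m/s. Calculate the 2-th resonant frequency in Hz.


Given values:
  Tube type: open-open, L = 1.33 m, c = 343 m/s, n = 2
Formula: f_n = n * c / (2 * L)
Compute 2 * L = 2 * 1.33 = 2.66
f = 2 * 343 / 2.66
f = 257.89

257.89 Hz


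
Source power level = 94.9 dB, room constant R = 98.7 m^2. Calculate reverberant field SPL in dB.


Given values:
  Lw = 94.9 dB, R = 98.7 m^2
Formula: SPL = Lw + 10 * log10(4 / R)
Compute 4 / R = 4 / 98.7 = 0.040527
Compute 10 * log10(0.040527) = -13.9226
SPL = 94.9 + (-13.9226) = 80.98

80.98 dB


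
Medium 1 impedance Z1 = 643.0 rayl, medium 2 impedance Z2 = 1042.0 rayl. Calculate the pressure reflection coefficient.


Given values:
  Z1 = 643.0 rayl, Z2 = 1042.0 rayl
Formula: R = (Z2 - Z1) / (Z2 + Z1)
Numerator: Z2 - Z1 = 1042.0 - 643.0 = 399.0
Denominator: Z2 + Z1 = 1042.0 + 643.0 = 1685.0
R = 399.0 / 1685.0 = 0.2368

0.2368


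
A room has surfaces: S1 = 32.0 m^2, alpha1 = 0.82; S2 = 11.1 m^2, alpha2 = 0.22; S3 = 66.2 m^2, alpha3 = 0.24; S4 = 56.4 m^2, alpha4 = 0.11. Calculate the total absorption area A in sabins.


Given surfaces:
  Surface 1: 32.0 * 0.82 = 26.24
  Surface 2: 11.1 * 0.22 = 2.442
  Surface 3: 66.2 * 0.24 = 15.888
  Surface 4: 56.4 * 0.11 = 6.204
Formula: A = sum(Si * alpha_i)
A = 26.24 + 2.442 + 15.888 + 6.204
A = 50.77

50.77 sabins


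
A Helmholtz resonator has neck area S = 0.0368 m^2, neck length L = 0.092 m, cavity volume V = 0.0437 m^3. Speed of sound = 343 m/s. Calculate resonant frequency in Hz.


Given values:
  S = 0.0368 m^2, L = 0.092 m, V = 0.0437 m^3, c = 343 m/s
Formula: f = (c / (2*pi)) * sqrt(S / (V * L))
Compute V * L = 0.0437 * 0.092 = 0.0040204
Compute S / (V * L) = 0.0368 / 0.0040204 = 9.1533
Compute sqrt(9.1533) = 3.025442
Compute c / (2*pi) = 343 / 6.283185 = 54.590148
f = 54.590148 * 3.025442 = 165.16

165.16 Hz


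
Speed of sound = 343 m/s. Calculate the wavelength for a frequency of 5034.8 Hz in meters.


Given values:
  c = 343 m/s, f = 5034.8 Hz
Formula: lambda = c / f
lambda = 343 / 5034.8
lambda = 0.0681

0.0681 m


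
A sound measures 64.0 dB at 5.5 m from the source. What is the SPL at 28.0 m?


Given values:
  SPL1 = 64.0 dB, r1 = 5.5 m, r2 = 28.0 m
Formula: SPL2 = SPL1 - 20 * log10(r2 / r1)
Compute ratio: r2 / r1 = 28.0 / 5.5 = 5.0909
Compute log10: log10(5.0909) = 0.706795
Compute drop: 20 * 0.706795 = 14.1359
SPL2 = 64.0 - 14.1359 = 49.86

49.86 dB


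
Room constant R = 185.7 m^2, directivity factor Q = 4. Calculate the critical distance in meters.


Given values:
  R = 185.7 m^2, Q = 4
Formula: d_c = 0.141 * sqrt(Q * R)
Compute Q * R = 4 * 185.7 = 742.8
Compute sqrt(742.8) = 27.2544
d_c = 0.141 * 27.2544 = 3.843

3.843 m


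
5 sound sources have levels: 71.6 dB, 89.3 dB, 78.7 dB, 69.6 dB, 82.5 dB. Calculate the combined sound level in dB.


Formula: L_total = 10 * log10( sum(10^(Li/10)) )
  Source 1: 10^(71.6/10) = 14454397.7075
  Source 2: 10^(89.3/10) = 851138038.2024
  Source 3: 10^(78.7/10) = 74131024.1301
  Source 4: 10^(69.6/10) = 9120108.3936
  Source 5: 10^(82.5/10) = 177827941.0039
Sum of linear values = 1126671509.4375
L_total = 10 * log10(1126671509.4375) = 90.52

90.52 dB


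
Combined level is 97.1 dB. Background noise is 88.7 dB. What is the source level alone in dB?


Given values:
  L_total = 97.1 dB, L_bg = 88.7 dB
Formula: L_source = 10 * log10(10^(L_total/10) - 10^(L_bg/10))
Convert to linear:
  10^(97.1/10) = 5128613839.9136
  10^(88.7/10) = 741310241.3009
Difference: 5128613839.9136 - 741310241.3009 = 4387303598.6127
L_source = 10 * log10(4387303598.6127) = 96.42

96.42 dB


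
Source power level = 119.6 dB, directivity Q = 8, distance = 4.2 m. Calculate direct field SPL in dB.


Given values:
  Lw = 119.6 dB, Q = 8, r = 4.2 m
Formula: SPL = Lw + 10 * log10(Q / (4 * pi * r^2))
Compute 4 * pi * r^2 = 4 * pi * 4.2^2 = 221.6708
Compute Q / denom = 8 / 221.6708 = 0.03608955
Compute 10 * log10(0.03608955) = -14.4262
SPL = 119.6 + (-14.4262) = 105.17

105.17 dB


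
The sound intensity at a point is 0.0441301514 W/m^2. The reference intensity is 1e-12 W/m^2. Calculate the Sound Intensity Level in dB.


Given values:
  I = 0.0441301514 W/m^2
  I_ref = 1e-12 W/m^2
Formula: SIL = 10 * log10(I / I_ref)
Compute ratio: I / I_ref = 44130151400
Compute log10: log10(44130151400) = 10.644735
Multiply: SIL = 10 * 10.644735 = 106.45

106.45 dB


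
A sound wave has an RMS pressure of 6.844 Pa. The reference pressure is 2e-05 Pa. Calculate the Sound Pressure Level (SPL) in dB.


Given values:
  p = 6.844 Pa
  p_ref = 2e-05 Pa
Formula: SPL = 20 * log10(p / p_ref)
Compute ratio: p / p_ref = 6.844 / 2e-05 = 342200
Compute log10: log10(342200) = 5.53428
Multiply: SPL = 20 * 5.53428 = 110.69

110.69 dB


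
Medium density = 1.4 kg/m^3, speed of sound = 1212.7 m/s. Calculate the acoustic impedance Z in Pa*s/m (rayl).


Given values:
  rho = 1.4 kg/m^3
  c = 1212.7 m/s
Formula: Z = rho * c
Z = 1.4 * 1212.7
Z = 1697.78

1697.78 rayl


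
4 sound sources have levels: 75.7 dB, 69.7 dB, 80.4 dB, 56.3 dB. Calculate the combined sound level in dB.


Formula: L_total = 10 * log10( sum(10^(Li/10)) )
  Source 1: 10^(75.7/10) = 37153522.9097
  Source 2: 10^(69.7/10) = 9332543.008
  Source 3: 10^(80.4/10) = 109647819.6143
  Source 4: 10^(56.3/10) = 426579.5188
Sum of linear values = 156560465.0508
L_total = 10 * log10(156560465.0508) = 81.95

81.95 dB


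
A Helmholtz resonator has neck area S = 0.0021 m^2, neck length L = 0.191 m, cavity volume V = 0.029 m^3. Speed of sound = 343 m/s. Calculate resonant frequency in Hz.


Given values:
  S = 0.0021 m^2, L = 0.191 m, V = 0.029 m^3, c = 343 m/s
Formula: f = (c / (2*pi)) * sqrt(S / (V * L))
Compute V * L = 0.029 * 0.191 = 0.005539
Compute S / (V * L) = 0.0021 / 0.005539 = 0.3791
Compute sqrt(0.3791) = 0.615711
Compute c / (2*pi) = 343 / 6.283185 = 54.590148
f = 54.590148 * 0.615711 = 33.61

33.61 Hz


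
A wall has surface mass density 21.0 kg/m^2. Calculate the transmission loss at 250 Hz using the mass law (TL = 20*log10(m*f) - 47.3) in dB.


Given values:
  m = 21.0 kg/m^2, f = 250 Hz
Formula: TL = 20 * log10(m * f) - 47.3
Compute m * f = 21.0 * 250 = 5250.0
Compute log10(5250.0) = 3.720159
Compute 20 * 3.720159 = 74.4032
TL = 74.4032 - 47.3 = 27.1

27.1 dB


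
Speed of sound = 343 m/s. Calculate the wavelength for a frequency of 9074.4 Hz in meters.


Given values:
  c = 343 m/s, f = 9074.4 Hz
Formula: lambda = c / f
lambda = 343 / 9074.4
lambda = 0.0378

0.0378 m


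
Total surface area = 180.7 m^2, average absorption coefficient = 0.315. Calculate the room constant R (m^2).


Given values:
  S = 180.7 m^2, alpha = 0.315
Formula: R = S * alpha / (1 - alpha)
Numerator: 180.7 * 0.315 = 56.9205
Denominator: 1 - 0.315 = 0.685
R = 56.9205 / 0.685 = 83.1

83.1 m^2


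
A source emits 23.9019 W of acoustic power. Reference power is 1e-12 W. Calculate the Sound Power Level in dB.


Given values:
  W = 23.9019 W
  W_ref = 1e-12 W
Formula: SWL = 10 * log10(W / W_ref)
Compute ratio: W / W_ref = 23901900000000
Compute log10: log10(23901900000000) = 13.378432
Multiply: SWL = 10 * 13.378432 = 133.78

133.78 dB


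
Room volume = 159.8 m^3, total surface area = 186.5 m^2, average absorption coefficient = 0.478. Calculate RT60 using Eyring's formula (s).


Given values:
  V = 159.8 m^3, S = 186.5 m^2, alpha = 0.478
Formula: RT60 = 0.161 * V / (-S * ln(1 - alpha))
Compute ln(1 - 0.478) = ln(0.522) = -0.650088
Denominator: -186.5 * -0.650088 = 121.2414
Numerator: 0.161 * 159.8 = 25.7278
RT60 = 25.7278 / 121.2414 = 0.212

0.212 s


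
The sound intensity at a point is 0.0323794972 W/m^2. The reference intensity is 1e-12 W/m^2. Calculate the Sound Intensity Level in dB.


Given values:
  I = 0.0323794972 W/m^2
  I_ref = 1e-12 W/m^2
Formula: SIL = 10 * log10(I / I_ref)
Compute ratio: I / I_ref = 32379497200
Compute log10: log10(32379497200) = 10.51027
Multiply: SIL = 10 * 10.51027 = 105.1

105.1 dB


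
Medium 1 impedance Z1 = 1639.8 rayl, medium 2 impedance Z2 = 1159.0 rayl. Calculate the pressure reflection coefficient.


Given values:
  Z1 = 1639.8 rayl, Z2 = 1159.0 rayl
Formula: R = (Z2 - Z1) / (Z2 + Z1)
Numerator: Z2 - Z1 = 1159.0 - 1639.8 = -480.8
Denominator: Z2 + Z1 = 1159.0 + 1639.8 = 2798.8
R = -480.8 / 2798.8 = -0.1718

-0.1718


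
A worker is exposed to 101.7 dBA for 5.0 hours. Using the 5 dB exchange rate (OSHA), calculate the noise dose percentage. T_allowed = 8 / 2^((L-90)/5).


Given values:
  L = 101.7 dBA, T = 5.0 hours
Formula: T_allowed = 8 / 2^((L - 90) / 5)
Compute exponent: (101.7 - 90) / 5 = 2.34
Compute 2^(2.34) = 5.063026
T_allowed = 8 / 5.063026 = 1.580083 hours
Dose = (T / T_allowed) * 100
Dose = (5.0 / 1.580083) * 100 = 316.44

316.44 %


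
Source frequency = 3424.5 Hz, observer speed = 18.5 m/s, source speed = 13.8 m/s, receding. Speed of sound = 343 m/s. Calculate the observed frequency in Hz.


Given values:
  f_s = 3424.5 Hz, v_o = 18.5 m/s, v_s = 13.8 m/s
  Direction: receding
Formula: f_o = f_s * (c - v_o) / (c + v_s)
Numerator: c - v_o = 343 - 18.5 = 324.5
Denominator: c + v_s = 343 + 13.8 = 356.8
f_o = 3424.5 * 324.5 / 356.8 = 3114.49

3114.49 Hz


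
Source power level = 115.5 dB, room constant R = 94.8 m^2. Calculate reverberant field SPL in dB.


Given values:
  Lw = 115.5 dB, R = 94.8 m^2
Formula: SPL = Lw + 10 * log10(4 / R)
Compute 4 / R = 4 / 94.8 = 0.042194
Compute 10 * log10(0.042194) = -13.7475
SPL = 115.5 + (-13.7475) = 101.75

101.75 dB


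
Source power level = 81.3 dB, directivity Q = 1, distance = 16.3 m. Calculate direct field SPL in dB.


Given values:
  Lw = 81.3 dB, Q = 1, r = 16.3 m
Formula: SPL = Lw + 10 * log10(Q / (4 * pi * r^2))
Compute 4 * pi * r^2 = 4 * pi * 16.3^2 = 3338.759
Compute Q / denom = 1 / 3338.759 = 0.00029951
Compute 10 * log10(0.00029951) = -35.2359
SPL = 81.3 + (-35.2359) = 46.06

46.06 dB


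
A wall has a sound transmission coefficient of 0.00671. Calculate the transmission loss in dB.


Given values:
  tau = 0.00671
Formula: TL = 10 * log10(1 / tau)
Compute 1 / tau = 1 / 0.00671 = 149.0313
Compute log10(149.0313) = 2.173277
TL = 10 * 2.173277 = 21.73

21.73 dB


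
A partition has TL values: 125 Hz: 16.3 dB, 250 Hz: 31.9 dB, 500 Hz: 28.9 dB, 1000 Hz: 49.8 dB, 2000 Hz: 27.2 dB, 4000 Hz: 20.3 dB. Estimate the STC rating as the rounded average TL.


Given TL values at each frequency:
  125 Hz: 16.3 dB
  250 Hz: 31.9 dB
  500 Hz: 28.9 dB
  1000 Hz: 49.8 dB
  2000 Hz: 27.2 dB
  4000 Hz: 20.3 dB
Formula: STC ~ round(average of TL values)
Sum = 16.3 + 31.9 + 28.9 + 49.8 + 27.2 + 20.3 = 174.4
Average = 174.4 / 6 = 29.07
Rounded: 29

29


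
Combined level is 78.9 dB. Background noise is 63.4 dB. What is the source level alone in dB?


Given values:
  L_total = 78.9 dB, L_bg = 63.4 dB
Formula: L_source = 10 * log10(10^(L_total/10) - 10^(L_bg/10))
Convert to linear:
  10^(78.9/10) = 77624711.6629
  10^(63.4/10) = 2187761.6239
Difference: 77624711.6629 - 2187761.6239 = 75436950.039
L_source = 10 * log10(75436950.039) = 78.78

78.78 dB


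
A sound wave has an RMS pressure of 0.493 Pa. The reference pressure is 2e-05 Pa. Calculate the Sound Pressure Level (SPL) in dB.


Given values:
  p = 0.493 Pa
  p_ref = 2e-05 Pa
Formula: SPL = 20 * log10(p / p_ref)
Compute ratio: p / p_ref = 0.493 / 2e-05 = 24650
Compute log10: log10(24650) = 4.391817
Multiply: SPL = 20 * 4.391817 = 87.84

87.84 dB


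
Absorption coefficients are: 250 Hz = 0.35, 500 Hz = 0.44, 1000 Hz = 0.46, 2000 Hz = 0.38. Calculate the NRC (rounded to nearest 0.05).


Given values:
  a_250 = 0.35, a_500 = 0.44
  a_1000 = 0.46, a_2000 = 0.38
Formula: NRC = (a250 + a500 + a1000 + a2000) / 4
Sum = 0.35 + 0.44 + 0.46 + 0.38 = 1.63
NRC = 1.63 / 4 = 0.4075
Rounded to nearest 0.05: 0.4

0.4


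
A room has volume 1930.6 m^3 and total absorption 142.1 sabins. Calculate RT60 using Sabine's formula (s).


Given values:
  V = 1930.6 m^3
  A = 142.1 sabins
Formula: RT60 = 0.161 * V / A
Numerator: 0.161 * 1930.6 = 310.8266
RT60 = 310.8266 / 142.1 = 2.187

2.187 s


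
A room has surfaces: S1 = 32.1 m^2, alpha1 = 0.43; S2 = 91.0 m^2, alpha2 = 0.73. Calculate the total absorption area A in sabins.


Given surfaces:
  Surface 1: 32.1 * 0.43 = 13.803
  Surface 2: 91.0 * 0.73 = 66.43
Formula: A = sum(Si * alpha_i)
A = 13.803 + 66.43
A = 80.23

80.23 sabins


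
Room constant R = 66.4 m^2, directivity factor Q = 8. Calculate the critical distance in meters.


Given values:
  R = 66.4 m^2, Q = 8
Formula: d_c = 0.141 * sqrt(Q * R)
Compute Q * R = 8 * 66.4 = 531.2
Compute sqrt(531.2) = 23.0478
d_c = 0.141 * 23.0478 = 3.25

3.25 m


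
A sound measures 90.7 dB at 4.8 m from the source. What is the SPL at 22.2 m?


Given values:
  SPL1 = 90.7 dB, r1 = 4.8 m, r2 = 22.2 m
Formula: SPL2 = SPL1 - 20 * log10(r2 / r1)
Compute ratio: r2 / r1 = 22.2 / 4.8 = 4.625
Compute log10: log10(4.625) = 0.665112
Compute drop: 20 * 0.665112 = 13.3022
SPL2 = 90.7 - 13.3022 = 77.4

77.4 dB


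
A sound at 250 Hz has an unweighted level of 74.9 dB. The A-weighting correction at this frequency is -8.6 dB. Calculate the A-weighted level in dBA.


Given values:
  SPL = 74.9 dB
  A-weighting at 250 Hz = -8.6 dB
Formula: L_A = SPL + A_weight
L_A = 74.9 + (-8.6)
L_A = 66.3

66.3 dBA


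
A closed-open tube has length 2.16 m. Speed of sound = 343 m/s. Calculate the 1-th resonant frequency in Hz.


Given values:
  Tube type: closed-open, L = 2.16 m, c = 343 m/s, n = 1
Formula: f_n = (2n - 1) * c / (4 * L)
Compute 2n - 1 = 2*1 - 1 = 1
Compute 4 * L = 4 * 2.16 = 8.64
f = 1 * 343 / 8.64
f = 39.7

39.7 Hz


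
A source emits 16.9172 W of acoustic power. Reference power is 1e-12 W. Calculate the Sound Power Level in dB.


Given values:
  W = 16.9172 W
  W_ref = 1e-12 W
Formula: SWL = 10 * log10(W / W_ref)
Compute ratio: W / W_ref = 16917200000000
Compute log10: log10(16917200000000) = 13.228328
Multiply: SWL = 10 * 13.228328 = 132.28

132.28 dB


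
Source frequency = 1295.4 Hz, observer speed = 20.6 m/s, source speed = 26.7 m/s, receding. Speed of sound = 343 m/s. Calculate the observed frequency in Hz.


Given values:
  f_s = 1295.4 Hz, v_o = 20.6 m/s, v_s = 26.7 m/s
  Direction: receding
Formula: f_o = f_s * (c - v_o) / (c + v_s)
Numerator: c - v_o = 343 - 20.6 = 322.4
Denominator: c + v_s = 343 + 26.7 = 369.7
f_o = 1295.4 * 322.4 / 369.7 = 1129.66

1129.66 Hz


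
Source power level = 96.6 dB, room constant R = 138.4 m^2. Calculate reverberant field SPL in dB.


Given values:
  Lw = 96.6 dB, R = 138.4 m^2
Formula: SPL = Lw + 10 * log10(4 / R)
Compute 4 / R = 4 / 138.4 = 0.028902
Compute 10 * log10(0.028902) = -15.3907
SPL = 96.6 + (-15.3907) = 81.21

81.21 dB


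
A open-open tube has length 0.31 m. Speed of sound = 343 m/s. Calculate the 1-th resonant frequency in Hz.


Given values:
  Tube type: open-open, L = 0.31 m, c = 343 m/s, n = 1
Formula: f_n = n * c / (2 * L)
Compute 2 * L = 2 * 0.31 = 0.62
f = 1 * 343 / 0.62
f = 553.23

553.23 Hz


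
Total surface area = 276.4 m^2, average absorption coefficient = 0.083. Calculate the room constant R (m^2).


Given values:
  S = 276.4 m^2, alpha = 0.083
Formula: R = S * alpha / (1 - alpha)
Numerator: 276.4 * 0.083 = 22.9412
Denominator: 1 - 0.083 = 0.917
R = 22.9412 / 0.917 = 25.02

25.02 m^2


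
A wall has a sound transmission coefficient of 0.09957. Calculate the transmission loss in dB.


Given values:
  tau = 0.09957
Formula: TL = 10 * log10(1 / tau)
Compute 1 / tau = 1 / 0.09957 = 10.0432
Compute log10(10.0432) = 1.001872
TL = 10 * 1.001872 = 10.02

10.02 dB


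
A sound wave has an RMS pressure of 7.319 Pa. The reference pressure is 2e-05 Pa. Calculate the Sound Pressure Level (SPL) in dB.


Given values:
  p = 7.319 Pa
  p_ref = 2e-05 Pa
Formula: SPL = 20 * log10(p / p_ref)
Compute ratio: p / p_ref = 7.319 / 2e-05 = 365950
Compute log10: log10(365950) = 5.563422
Multiply: SPL = 20 * 5.563422 = 111.27

111.27 dB


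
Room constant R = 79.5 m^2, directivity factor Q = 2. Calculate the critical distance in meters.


Given values:
  R = 79.5 m^2, Q = 2
Formula: d_c = 0.141 * sqrt(Q * R)
Compute Q * R = 2 * 79.5 = 159.0
Compute sqrt(159.0) = 12.6095
d_c = 0.141 * 12.6095 = 1.778

1.778 m


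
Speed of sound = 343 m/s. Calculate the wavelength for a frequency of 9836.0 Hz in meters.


Given values:
  c = 343 m/s, f = 9836.0 Hz
Formula: lambda = c / f
lambda = 343 / 9836.0
lambda = 0.0349

0.0349 m


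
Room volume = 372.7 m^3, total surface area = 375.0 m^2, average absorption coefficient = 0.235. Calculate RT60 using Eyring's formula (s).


Given values:
  V = 372.7 m^3, S = 375.0 m^2, alpha = 0.235
Formula: RT60 = 0.161 * V / (-S * ln(1 - alpha))
Compute ln(1 - 0.235) = ln(0.765) = -0.267879
Denominator: -375.0 * -0.267879 = 100.4546
Numerator: 0.161 * 372.7 = 60.0047
RT60 = 60.0047 / 100.4546 = 0.597

0.597 s


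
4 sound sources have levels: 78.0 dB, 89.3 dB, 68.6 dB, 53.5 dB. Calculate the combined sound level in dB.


Formula: L_total = 10 * log10( sum(10^(Li/10)) )
  Source 1: 10^(78.0/10) = 63095734.448
  Source 2: 10^(89.3/10) = 851138038.2024
  Source 3: 10^(68.6/10) = 7244359.6007
  Source 4: 10^(53.5/10) = 223872.1139
Sum of linear values = 921702004.365
L_total = 10 * log10(921702004.365) = 89.65

89.65 dB


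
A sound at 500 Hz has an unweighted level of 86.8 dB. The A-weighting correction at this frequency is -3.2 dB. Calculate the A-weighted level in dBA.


Given values:
  SPL = 86.8 dB
  A-weighting at 500 Hz = -3.2 dB
Formula: L_A = SPL + A_weight
L_A = 86.8 + (-3.2)
L_A = 83.6

83.6 dBA


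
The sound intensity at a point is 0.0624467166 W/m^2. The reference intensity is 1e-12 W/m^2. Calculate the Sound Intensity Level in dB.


Given values:
  I = 0.0624467166 W/m^2
  I_ref = 1e-12 W/m^2
Formula: SIL = 10 * log10(I / I_ref)
Compute ratio: I / I_ref = 62446716600
Compute log10: log10(62446716600) = 10.79551
Multiply: SIL = 10 * 10.79551 = 107.96

107.96 dB


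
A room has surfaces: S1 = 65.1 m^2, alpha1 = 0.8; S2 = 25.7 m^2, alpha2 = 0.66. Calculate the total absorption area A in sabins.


Given surfaces:
  Surface 1: 65.1 * 0.8 = 52.08
  Surface 2: 25.7 * 0.66 = 16.962
Formula: A = sum(Si * alpha_i)
A = 52.08 + 16.962
A = 69.04

69.04 sabins


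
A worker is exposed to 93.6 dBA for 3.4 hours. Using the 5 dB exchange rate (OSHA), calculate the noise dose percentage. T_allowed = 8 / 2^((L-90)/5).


Given values:
  L = 93.6 dBA, T = 3.4 hours
Formula: T_allowed = 8 / 2^((L - 90) / 5)
Compute exponent: (93.6 - 90) / 5 = 0.72
Compute 2^(0.72) = 1.647182
T_allowed = 8 / 1.647182 = 4.85678 hours
Dose = (T / T_allowed) * 100
Dose = (3.4 / 4.85678) * 100 = 70.01

70.01 %


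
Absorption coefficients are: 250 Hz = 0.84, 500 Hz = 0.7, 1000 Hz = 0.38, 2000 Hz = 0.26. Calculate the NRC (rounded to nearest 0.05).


Given values:
  a_250 = 0.84, a_500 = 0.7
  a_1000 = 0.38, a_2000 = 0.26
Formula: NRC = (a250 + a500 + a1000 + a2000) / 4
Sum = 0.84 + 0.7 + 0.38 + 0.26 = 2.18
NRC = 2.18 / 4 = 0.545
Rounded to nearest 0.05: 0.55

0.55


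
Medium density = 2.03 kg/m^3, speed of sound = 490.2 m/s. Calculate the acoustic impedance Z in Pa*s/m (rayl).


Given values:
  rho = 2.03 kg/m^3
  c = 490.2 m/s
Formula: Z = rho * c
Z = 2.03 * 490.2
Z = 995.11

995.11 rayl


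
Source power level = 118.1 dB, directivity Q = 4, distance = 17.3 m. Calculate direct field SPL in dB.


Given values:
  Lw = 118.1 dB, Q = 4, r = 17.3 m
Formula: SPL = Lw + 10 * log10(Q / (4 * pi * r^2))
Compute 4 * pi * r^2 = 4 * pi * 17.3^2 = 3760.9891
Compute Q / denom = 4 / 3760.9891 = 0.00106355
Compute 10 * log10(0.00106355) = -29.7324
SPL = 118.1 + (-29.7324) = 88.37

88.37 dB


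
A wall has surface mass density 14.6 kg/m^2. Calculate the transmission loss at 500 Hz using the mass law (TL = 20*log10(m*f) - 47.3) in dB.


Given values:
  m = 14.6 kg/m^2, f = 500 Hz
Formula: TL = 20 * log10(m * f) - 47.3
Compute m * f = 14.6 * 500 = 7300.0
Compute log10(7300.0) = 3.863323
Compute 20 * 3.863323 = 77.2665
TL = 77.2665 - 47.3 = 29.97

29.97 dB


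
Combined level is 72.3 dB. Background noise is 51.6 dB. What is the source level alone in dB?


Given values:
  L_total = 72.3 dB, L_bg = 51.6 dB
Formula: L_source = 10 * log10(10^(L_total/10) - 10^(L_bg/10))
Convert to linear:
  10^(72.3/10) = 16982436.5246
  10^(51.6/10) = 144543.9771
Difference: 16982436.5246 - 144543.9771 = 16837892.5475
L_source = 10 * log10(16837892.5475) = 72.26

72.26 dB


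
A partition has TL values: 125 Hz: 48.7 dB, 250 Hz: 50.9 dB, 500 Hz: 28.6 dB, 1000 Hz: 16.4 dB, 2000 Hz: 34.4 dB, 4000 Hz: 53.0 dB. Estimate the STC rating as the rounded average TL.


Given TL values at each frequency:
  125 Hz: 48.7 dB
  250 Hz: 50.9 dB
  500 Hz: 28.6 dB
  1000 Hz: 16.4 dB
  2000 Hz: 34.4 dB
  4000 Hz: 53.0 dB
Formula: STC ~ round(average of TL values)
Sum = 48.7 + 50.9 + 28.6 + 16.4 + 34.4 + 53.0 = 232.0
Average = 232.0 / 6 = 38.67
Rounded: 39

39


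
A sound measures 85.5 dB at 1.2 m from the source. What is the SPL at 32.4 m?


Given values:
  SPL1 = 85.5 dB, r1 = 1.2 m, r2 = 32.4 m
Formula: SPL2 = SPL1 - 20 * log10(r2 / r1)
Compute ratio: r2 / r1 = 32.4 / 1.2 = 27.0
Compute log10: log10(27.0) = 1.431364
Compute drop: 20 * 1.431364 = 28.6273
SPL2 = 85.5 - 28.6273 = 56.87

56.87 dB


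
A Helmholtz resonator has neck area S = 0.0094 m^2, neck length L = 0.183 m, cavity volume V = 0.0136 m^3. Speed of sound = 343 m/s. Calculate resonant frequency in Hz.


Given values:
  S = 0.0094 m^2, L = 0.183 m, V = 0.0136 m^3, c = 343 m/s
Formula: f = (c / (2*pi)) * sqrt(S / (V * L))
Compute V * L = 0.0136 * 0.183 = 0.0024888
Compute S / (V * L) = 0.0094 / 0.0024888 = 3.7769
Compute sqrt(3.7769) = 1.943425
Compute c / (2*pi) = 343 / 6.283185 = 54.590148
f = 54.590148 * 1.943425 = 106.09

106.09 Hz


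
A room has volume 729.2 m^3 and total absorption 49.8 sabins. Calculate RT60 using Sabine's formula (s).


Given values:
  V = 729.2 m^3
  A = 49.8 sabins
Formula: RT60 = 0.161 * V / A
Numerator: 0.161 * 729.2 = 117.4012
RT60 = 117.4012 / 49.8 = 2.357

2.357 s


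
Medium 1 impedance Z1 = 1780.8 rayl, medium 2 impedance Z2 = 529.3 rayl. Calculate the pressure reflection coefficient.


Given values:
  Z1 = 1780.8 rayl, Z2 = 529.3 rayl
Formula: R = (Z2 - Z1) / (Z2 + Z1)
Numerator: Z2 - Z1 = 529.3 - 1780.8 = -1251.5
Denominator: Z2 + Z1 = 529.3 + 1780.8 = 2310.1
R = -1251.5 / 2310.1 = -0.5418

-0.5418


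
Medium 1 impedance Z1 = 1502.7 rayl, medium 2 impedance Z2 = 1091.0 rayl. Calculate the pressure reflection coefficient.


Given values:
  Z1 = 1502.7 rayl, Z2 = 1091.0 rayl
Formula: R = (Z2 - Z1) / (Z2 + Z1)
Numerator: Z2 - Z1 = 1091.0 - 1502.7 = -411.7
Denominator: Z2 + Z1 = 1091.0 + 1502.7 = 2593.7
R = -411.7 / 2593.7 = -0.1587

-0.1587


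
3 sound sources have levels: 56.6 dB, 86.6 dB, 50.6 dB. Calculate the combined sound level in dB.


Formula: L_total = 10 * log10( sum(10^(Li/10)) )
  Source 1: 10^(56.6/10) = 457088.1896
  Source 2: 10^(86.6/10) = 457088189.6149
  Source 3: 10^(50.6/10) = 114815.3621
Sum of linear values = 457660093.1666
L_total = 10 * log10(457660093.1666) = 86.61

86.61 dB


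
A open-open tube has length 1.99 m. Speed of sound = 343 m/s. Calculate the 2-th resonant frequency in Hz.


Given values:
  Tube type: open-open, L = 1.99 m, c = 343 m/s, n = 2
Formula: f_n = n * c / (2 * L)
Compute 2 * L = 2 * 1.99 = 3.98
f = 2 * 343 / 3.98
f = 172.36

172.36 Hz


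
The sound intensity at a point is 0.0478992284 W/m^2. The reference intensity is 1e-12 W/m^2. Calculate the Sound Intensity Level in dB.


Given values:
  I = 0.0478992284 W/m^2
  I_ref = 1e-12 W/m^2
Formula: SIL = 10 * log10(I / I_ref)
Compute ratio: I / I_ref = 47899228400
Compute log10: log10(47899228400) = 10.680329
Multiply: SIL = 10 * 10.680329 = 106.8

106.8 dB


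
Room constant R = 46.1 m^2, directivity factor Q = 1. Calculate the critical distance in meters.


Given values:
  R = 46.1 m^2, Q = 1
Formula: d_c = 0.141 * sqrt(Q * R)
Compute Q * R = 1 * 46.1 = 46.1
Compute sqrt(46.1) = 6.7897
d_c = 0.141 * 6.7897 = 0.957

0.957 m


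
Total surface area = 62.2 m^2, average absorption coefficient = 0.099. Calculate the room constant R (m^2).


Given values:
  S = 62.2 m^2, alpha = 0.099
Formula: R = S * alpha / (1 - alpha)
Numerator: 62.2 * 0.099 = 6.1578
Denominator: 1 - 0.099 = 0.901
R = 6.1578 / 0.901 = 6.83

6.83 m^2


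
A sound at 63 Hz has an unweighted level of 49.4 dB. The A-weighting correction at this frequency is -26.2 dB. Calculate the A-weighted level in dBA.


Given values:
  SPL = 49.4 dB
  A-weighting at 63 Hz = -26.2 dB
Formula: L_A = SPL + A_weight
L_A = 49.4 + (-26.2)
L_A = 23.2

23.2 dBA


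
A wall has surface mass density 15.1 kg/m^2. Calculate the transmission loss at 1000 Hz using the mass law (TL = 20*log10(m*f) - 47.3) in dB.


Given values:
  m = 15.1 kg/m^2, f = 1000 Hz
Formula: TL = 20 * log10(m * f) - 47.3
Compute m * f = 15.1 * 1000 = 15100.0
Compute log10(15100.0) = 4.178977
Compute 20 * 4.178977 = 83.5795
TL = 83.5795 - 47.3 = 36.28

36.28 dB


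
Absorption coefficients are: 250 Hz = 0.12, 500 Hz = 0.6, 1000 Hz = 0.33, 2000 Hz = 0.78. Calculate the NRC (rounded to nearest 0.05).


Given values:
  a_250 = 0.12, a_500 = 0.6
  a_1000 = 0.33, a_2000 = 0.78
Formula: NRC = (a250 + a500 + a1000 + a2000) / 4
Sum = 0.12 + 0.6 + 0.33 + 0.78 = 1.83
NRC = 1.83 / 4 = 0.4575
Rounded to nearest 0.05: 0.45

0.45


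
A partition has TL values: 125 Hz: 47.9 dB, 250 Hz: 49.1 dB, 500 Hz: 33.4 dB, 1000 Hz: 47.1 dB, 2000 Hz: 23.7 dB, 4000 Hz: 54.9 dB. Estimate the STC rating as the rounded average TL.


Given TL values at each frequency:
  125 Hz: 47.9 dB
  250 Hz: 49.1 dB
  500 Hz: 33.4 dB
  1000 Hz: 47.1 dB
  2000 Hz: 23.7 dB
  4000 Hz: 54.9 dB
Formula: STC ~ round(average of TL values)
Sum = 47.9 + 49.1 + 33.4 + 47.1 + 23.7 + 54.9 = 256.1
Average = 256.1 / 6 = 42.68
Rounded: 43

43


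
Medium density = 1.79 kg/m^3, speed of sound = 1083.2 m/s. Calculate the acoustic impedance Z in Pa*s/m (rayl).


Given values:
  rho = 1.79 kg/m^3
  c = 1083.2 m/s
Formula: Z = rho * c
Z = 1.79 * 1083.2
Z = 1938.93

1938.93 rayl


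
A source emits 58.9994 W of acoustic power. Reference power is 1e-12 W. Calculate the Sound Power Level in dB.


Given values:
  W = 58.9994 W
  W_ref = 1e-12 W
Formula: SWL = 10 * log10(W / W_ref)
Compute ratio: W / W_ref = 58999400000000
Compute log10: log10(58999400000000) = 13.770848
Multiply: SWL = 10 * 13.770848 = 137.71

137.71 dB


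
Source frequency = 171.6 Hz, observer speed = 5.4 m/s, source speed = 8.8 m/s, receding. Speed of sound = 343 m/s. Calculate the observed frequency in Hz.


Given values:
  f_s = 171.6 Hz, v_o = 5.4 m/s, v_s = 8.8 m/s
  Direction: receding
Formula: f_o = f_s * (c - v_o) / (c + v_s)
Numerator: c - v_o = 343 - 5.4 = 337.6
Denominator: c + v_s = 343 + 8.8 = 351.8
f_o = 171.6 * 337.6 / 351.8 = 164.67

164.67 Hz


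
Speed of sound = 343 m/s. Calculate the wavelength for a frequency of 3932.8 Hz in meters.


Given values:
  c = 343 m/s, f = 3932.8 Hz
Formula: lambda = c / f
lambda = 343 / 3932.8
lambda = 0.0872

0.0872 m


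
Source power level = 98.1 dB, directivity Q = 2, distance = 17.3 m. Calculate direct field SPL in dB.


Given values:
  Lw = 98.1 dB, Q = 2, r = 17.3 m
Formula: SPL = Lw + 10 * log10(Q / (4 * pi * r^2))
Compute 4 * pi * r^2 = 4 * pi * 17.3^2 = 3760.9891
Compute Q / denom = 2 / 3760.9891 = 0.00053178
Compute 10 * log10(0.00053178) = -32.7427
SPL = 98.1 + (-32.7427) = 65.36

65.36 dB


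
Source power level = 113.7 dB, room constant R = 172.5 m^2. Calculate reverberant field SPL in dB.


Given values:
  Lw = 113.7 dB, R = 172.5 m^2
Formula: SPL = Lw + 10 * log10(4 / R)
Compute 4 / R = 4 / 172.5 = 0.023188
Compute 10 * log10(0.023188) = -16.3474
SPL = 113.7 + (-16.3474) = 97.35

97.35 dB


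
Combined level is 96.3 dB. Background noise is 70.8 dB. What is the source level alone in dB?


Given values:
  L_total = 96.3 dB, L_bg = 70.8 dB
Formula: L_source = 10 * log10(10^(L_total/10) - 10^(L_bg/10))
Convert to linear:
  10^(96.3/10) = 4265795188.0159
  10^(70.8/10) = 12022644.3462
Difference: 4265795188.0159 - 12022644.3462 = 4253772543.6697
L_source = 10 * log10(4253772543.6697) = 96.29

96.29 dB


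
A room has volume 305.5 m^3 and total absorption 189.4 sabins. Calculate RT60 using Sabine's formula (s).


Given values:
  V = 305.5 m^3
  A = 189.4 sabins
Formula: RT60 = 0.161 * V / A
Numerator: 0.161 * 305.5 = 49.1855
RT60 = 49.1855 / 189.4 = 0.26

0.26 s


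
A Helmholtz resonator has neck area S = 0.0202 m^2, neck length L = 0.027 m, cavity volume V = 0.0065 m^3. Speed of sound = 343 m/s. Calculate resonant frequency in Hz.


Given values:
  S = 0.0202 m^2, L = 0.027 m, V = 0.0065 m^3, c = 343 m/s
Formula: f = (c / (2*pi)) * sqrt(S / (V * L))
Compute V * L = 0.0065 * 0.027 = 0.0001755
Compute S / (V * L) = 0.0202 / 0.0001755 = 115.0997
Compute sqrt(115.0997) = 10.728453
Compute c / (2*pi) = 343 / 6.283185 = 54.590148
f = 54.590148 * 10.728453 = 585.67

585.67 Hz


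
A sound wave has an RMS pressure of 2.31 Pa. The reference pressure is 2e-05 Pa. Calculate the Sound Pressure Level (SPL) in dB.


Given values:
  p = 2.31 Pa
  p_ref = 2e-05 Pa
Formula: SPL = 20 * log10(p / p_ref)
Compute ratio: p / p_ref = 2.31 / 2e-05 = 115500
Compute log10: log10(115500) = 5.062582
Multiply: SPL = 20 * 5.062582 = 101.25

101.25 dB


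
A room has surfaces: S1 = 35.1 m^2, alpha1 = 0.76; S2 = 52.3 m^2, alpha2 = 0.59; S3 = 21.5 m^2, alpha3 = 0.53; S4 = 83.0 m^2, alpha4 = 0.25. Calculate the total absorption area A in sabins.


Given surfaces:
  Surface 1: 35.1 * 0.76 = 26.676
  Surface 2: 52.3 * 0.59 = 30.857
  Surface 3: 21.5 * 0.53 = 11.395
  Surface 4: 83.0 * 0.25 = 20.75
Formula: A = sum(Si * alpha_i)
A = 26.676 + 30.857 + 11.395 + 20.75
A = 89.68

89.68 sabins


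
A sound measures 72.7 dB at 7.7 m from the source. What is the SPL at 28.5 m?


Given values:
  SPL1 = 72.7 dB, r1 = 7.7 m, r2 = 28.5 m
Formula: SPL2 = SPL1 - 20 * log10(r2 / r1)
Compute ratio: r2 / r1 = 28.5 / 7.7 = 3.7013
Compute log10: log10(3.7013) = 0.568354
Compute drop: 20 * 0.568354 = 11.3671
SPL2 = 72.7 - 11.3671 = 61.33

61.33 dB


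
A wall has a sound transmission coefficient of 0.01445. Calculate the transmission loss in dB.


Given values:
  tau = 0.01445
Formula: TL = 10 * log10(1 / tau)
Compute 1 / tau = 1 / 0.01445 = 69.2042
Compute log10(69.2042) = 1.840132
TL = 10 * 1.840132 = 18.4

18.4 dB


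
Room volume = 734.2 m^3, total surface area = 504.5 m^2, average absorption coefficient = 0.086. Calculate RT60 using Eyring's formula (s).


Given values:
  V = 734.2 m^3, S = 504.5 m^2, alpha = 0.086
Formula: RT60 = 0.161 * V / (-S * ln(1 - alpha))
Compute ln(1 - 0.086) = ln(0.914) = -0.089925
Denominator: -504.5 * -0.089925 = 45.3672
Numerator: 0.161 * 734.2 = 118.2062
RT60 = 118.2062 / 45.3672 = 2.606

2.606 s


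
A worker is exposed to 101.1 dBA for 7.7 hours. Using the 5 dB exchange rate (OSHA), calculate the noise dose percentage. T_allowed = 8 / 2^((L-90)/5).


Given values:
  L = 101.1 dBA, T = 7.7 hours
Formula: T_allowed = 8 / 2^((L - 90) / 5)
Compute exponent: (101.1 - 90) / 5 = 2.22
Compute 2^(2.22) = 4.658934
T_allowed = 8 / 4.658934 = 1.717131 hours
Dose = (T / T_allowed) * 100
Dose = (7.7 / 1.717131) * 100 = 448.42

448.42 %
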